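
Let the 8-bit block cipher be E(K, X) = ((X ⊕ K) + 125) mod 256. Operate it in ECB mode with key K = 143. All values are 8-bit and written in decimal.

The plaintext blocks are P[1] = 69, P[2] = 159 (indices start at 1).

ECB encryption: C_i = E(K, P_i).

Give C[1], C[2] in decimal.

C[1] = 71, C[2] = 141

C[1]: E(K, 69) = 71.
C[2]: E(K, 159) = 141.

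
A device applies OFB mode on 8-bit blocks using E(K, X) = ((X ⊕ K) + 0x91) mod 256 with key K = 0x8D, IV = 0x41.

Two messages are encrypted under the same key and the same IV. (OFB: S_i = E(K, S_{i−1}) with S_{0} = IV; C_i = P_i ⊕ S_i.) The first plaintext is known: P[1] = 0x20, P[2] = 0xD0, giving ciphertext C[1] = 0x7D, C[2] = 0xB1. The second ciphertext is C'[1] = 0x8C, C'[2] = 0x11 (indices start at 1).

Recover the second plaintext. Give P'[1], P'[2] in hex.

P'[1] = 0xD1, P'[2] = 0x70

In OFB with a reused IV, both messages share the same keystream S_i, so C_i ⊕ C'_i = P_i ⊕ P'_i and thus P'_i = P_i ⊕ C_i ⊕ C'_i.
P'[1]: 0x20 ⊕ 0x7D ⊕ 0x8C = 0xD1.
P'[2]: 0xD0 ⊕ 0xB1 ⊕ 0x11 = 0x70.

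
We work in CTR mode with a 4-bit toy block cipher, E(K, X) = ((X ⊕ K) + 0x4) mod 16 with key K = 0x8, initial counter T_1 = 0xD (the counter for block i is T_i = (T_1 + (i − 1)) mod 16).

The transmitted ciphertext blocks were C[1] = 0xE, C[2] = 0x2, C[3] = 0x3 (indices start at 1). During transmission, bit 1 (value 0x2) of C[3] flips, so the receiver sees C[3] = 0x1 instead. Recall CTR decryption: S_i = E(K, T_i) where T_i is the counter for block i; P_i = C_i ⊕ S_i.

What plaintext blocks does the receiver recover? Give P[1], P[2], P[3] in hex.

P[1] = 0x7, P[2] = 0x8, P[3] = 0xA

Only C[3] changed, to 0x1. In CTR, a change in C_i flips the same bit in P_i only; the keystream is unaffected. Decrypting the received ciphertext:
P[1]: T = 0xD, S = E(K, T) = 0x9; 0xE ⊕ 0x9 = 0x7.
P[2]: T = 0xE, S = E(K, T) = 0xA; 0x2 ⊕ 0xA = 0x8.
P[3]: T = 0xF, S = E(K, T) = 0xB; 0x1 ⊕ 0xB = 0xA.
Blocks that differ from the original plaintext: P[3].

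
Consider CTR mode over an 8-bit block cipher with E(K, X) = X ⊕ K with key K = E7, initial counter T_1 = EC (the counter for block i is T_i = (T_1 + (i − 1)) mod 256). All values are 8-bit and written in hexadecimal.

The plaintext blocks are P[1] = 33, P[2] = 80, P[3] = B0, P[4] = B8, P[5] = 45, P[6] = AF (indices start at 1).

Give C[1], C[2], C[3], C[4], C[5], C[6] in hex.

CTR encryption: S_i = E(K, T_i) where T_i is the counter for block i; C_i = P_i ⊕ S_i.
C[1]: T = EC, S = E(K, T) = 0B; 33 ⊕ 0B = 38.
C[2]: T = ED, S = E(K, T) = 0A; 80 ⊕ 0A = 8A.
C[3]: T = EE, S = E(K, T) = 09; B0 ⊕ 09 = B9.
C[4]: T = EF, S = E(K, T) = 08; B8 ⊕ 08 = B0.
C[5]: T = F0, S = E(K, T) = 17; 45 ⊕ 17 = 52.
C[6]: T = F1, S = E(K, T) = 16; AF ⊕ 16 = B9.

C[1] = 38, C[2] = 8A, C[3] = B9, C[4] = B0, C[5] = 52, C[6] = B9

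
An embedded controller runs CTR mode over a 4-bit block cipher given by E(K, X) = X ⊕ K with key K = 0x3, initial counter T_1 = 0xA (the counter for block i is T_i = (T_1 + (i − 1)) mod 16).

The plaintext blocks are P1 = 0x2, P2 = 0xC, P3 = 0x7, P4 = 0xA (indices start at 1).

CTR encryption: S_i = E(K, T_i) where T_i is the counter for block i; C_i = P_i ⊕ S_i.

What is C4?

C1: T = 0xA, S = E(K, T) = 0x9; 0x2 ⊕ 0x9 = 0xB.
C2: T = 0xB, S = E(K, T) = 0x8; 0xC ⊕ 0x8 = 0x4.
C3: T = 0xC, S = E(K, T) = 0xF; 0x7 ⊕ 0xF = 0x8.
C4: T = 0xD, S = E(K, T) = 0xE; 0xA ⊕ 0xE = 0x4.

C4 = 0x4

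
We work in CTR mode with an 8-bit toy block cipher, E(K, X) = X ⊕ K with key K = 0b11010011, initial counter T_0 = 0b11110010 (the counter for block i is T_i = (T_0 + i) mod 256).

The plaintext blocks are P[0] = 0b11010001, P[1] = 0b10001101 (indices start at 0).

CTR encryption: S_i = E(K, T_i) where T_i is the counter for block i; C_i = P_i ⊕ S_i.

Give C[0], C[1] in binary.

C[0] = 0b11110000, C[1] = 0b10101101

C[0]: T = 0b11110010, S = E(K, T) = 0b00100001; 0b11010001 ⊕ 0b00100001 = 0b11110000.
C[1]: T = 0b11110011, S = E(K, T) = 0b00100000; 0b10001101 ⊕ 0b00100000 = 0b10101101.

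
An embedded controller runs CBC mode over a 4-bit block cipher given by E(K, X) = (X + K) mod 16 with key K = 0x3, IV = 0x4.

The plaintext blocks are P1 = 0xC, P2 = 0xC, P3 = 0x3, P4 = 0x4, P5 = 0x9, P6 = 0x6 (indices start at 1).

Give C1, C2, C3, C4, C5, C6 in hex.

CBC encryption: C_i = E(K, P_i ⊕ C_{i−1}), with C_{0} = IV.
C1: P1 ⊕ 0x4 = 0x8; E(K, 0x8) = 0xB.
C2: P2 ⊕ 0xB = 0x7; E(K, 0x7) = 0xA.
C3: P3 ⊕ 0xA = 0x9; E(K, 0x9) = 0xC.
C4: P4 ⊕ 0xC = 0x8; E(K, 0x8) = 0xB.
C5: P5 ⊕ 0xB = 0x2; E(K, 0x2) = 0x5.
C6: P6 ⊕ 0x5 = 0x3; E(K, 0x3) = 0x6.

C1 = 0xB, C2 = 0xA, C3 = 0xC, C4 = 0xB, C5 = 0x5, C6 = 0x6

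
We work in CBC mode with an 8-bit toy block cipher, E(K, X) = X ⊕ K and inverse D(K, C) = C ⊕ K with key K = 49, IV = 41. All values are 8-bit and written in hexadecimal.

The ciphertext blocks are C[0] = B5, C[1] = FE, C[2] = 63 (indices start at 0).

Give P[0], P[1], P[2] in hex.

P[0] = BD, P[1] = 02, P[2] = D4

CBC decryption: P_i = D(K, C_i) ⊕ C_{i−1}, with C_{−1} = IV.
P[0]: D(K, B5) = FC; FC ⊕ 41 = BD.
P[1]: D(K, FE) = B7; B7 ⊕ B5 = 02.
P[2]: D(K, 63) = 2A; 2A ⊕ FE = D4.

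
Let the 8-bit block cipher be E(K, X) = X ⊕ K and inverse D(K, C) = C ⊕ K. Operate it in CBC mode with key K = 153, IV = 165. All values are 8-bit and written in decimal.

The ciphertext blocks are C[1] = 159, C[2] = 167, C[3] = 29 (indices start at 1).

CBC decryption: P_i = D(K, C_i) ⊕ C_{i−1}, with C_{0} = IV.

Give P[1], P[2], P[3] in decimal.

P[1] = 163, P[2] = 161, P[3] = 35

P[1]: D(K, 159) = 6; 6 ⊕ 165 = 163.
P[2]: D(K, 167) = 62; 62 ⊕ 159 = 161.
P[3]: D(K, 29) = 132; 132 ⊕ 167 = 35.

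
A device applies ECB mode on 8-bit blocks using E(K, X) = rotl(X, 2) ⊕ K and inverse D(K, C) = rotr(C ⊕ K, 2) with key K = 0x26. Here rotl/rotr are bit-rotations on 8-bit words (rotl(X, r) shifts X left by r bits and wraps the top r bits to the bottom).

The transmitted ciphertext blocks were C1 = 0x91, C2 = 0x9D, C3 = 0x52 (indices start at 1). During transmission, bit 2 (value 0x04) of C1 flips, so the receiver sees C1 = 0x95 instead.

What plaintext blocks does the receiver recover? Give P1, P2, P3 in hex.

P1 = 0xEC, P2 = 0xEE, P3 = 0x1D

ECB decryption: P_i = D(K, C_i).
Only C1 changed, to 0x95. In ECB, a change in C_i affects only P_i. Decrypting the received ciphertext:
P1: D(K, 0x95) = 0xEC.
P2: D(K, 0x9D) = 0xEE.
P3: D(K, 0x52) = 0x1D.
Blocks that differ from the original plaintext: P1.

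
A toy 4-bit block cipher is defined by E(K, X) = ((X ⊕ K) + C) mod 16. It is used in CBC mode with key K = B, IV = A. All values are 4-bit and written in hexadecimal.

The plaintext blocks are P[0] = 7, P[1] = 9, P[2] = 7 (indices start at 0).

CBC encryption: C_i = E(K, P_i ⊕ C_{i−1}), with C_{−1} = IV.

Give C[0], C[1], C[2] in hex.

C[0]: P[0] ⊕ A = D; E(K, D) = 2.
C[1]: P[1] ⊕ 2 = B; E(K, B) = C.
C[2]: P[2] ⊕ C = B; E(K, B) = C.

C[0] = 2, C[1] = C, C[2] = C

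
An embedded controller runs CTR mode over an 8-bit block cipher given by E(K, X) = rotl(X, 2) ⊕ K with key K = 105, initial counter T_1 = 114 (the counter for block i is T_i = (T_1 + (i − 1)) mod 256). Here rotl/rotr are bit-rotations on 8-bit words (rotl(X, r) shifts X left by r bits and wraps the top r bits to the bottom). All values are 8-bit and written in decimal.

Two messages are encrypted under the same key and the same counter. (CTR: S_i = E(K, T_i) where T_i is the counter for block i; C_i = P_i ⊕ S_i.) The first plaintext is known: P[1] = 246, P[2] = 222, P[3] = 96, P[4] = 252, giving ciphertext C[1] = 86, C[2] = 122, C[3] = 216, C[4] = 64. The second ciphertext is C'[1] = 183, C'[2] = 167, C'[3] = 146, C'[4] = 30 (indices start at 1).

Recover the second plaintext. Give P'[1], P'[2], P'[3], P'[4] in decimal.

In CTR with a reused counter, both messages share the same keystream S_i, so C_i ⊕ C'_i = P_i ⊕ P'_i and thus P'_i = P_i ⊕ C_i ⊕ C'_i.
P'[1]: 246 ⊕ 86 ⊕ 183 = 23.
P'[2]: 222 ⊕ 122 ⊕ 167 = 3.
P'[3]: 96 ⊕ 216 ⊕ 146 = 42.
P'[4]: 252 ⊕ 64 ⊕ 30 = 162.

P'[1] = 23, P'[2] = 3, P'[3] = 42, P'[4] = 162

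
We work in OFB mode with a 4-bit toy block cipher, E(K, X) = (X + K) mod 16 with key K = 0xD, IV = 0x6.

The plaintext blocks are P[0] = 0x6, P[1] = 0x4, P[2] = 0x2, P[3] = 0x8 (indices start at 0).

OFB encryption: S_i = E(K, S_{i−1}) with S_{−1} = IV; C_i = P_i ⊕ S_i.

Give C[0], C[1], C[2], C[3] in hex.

C[0]: S = E(K, 0x6) = 0x3; 0x6 ⊕ 0x3 = 0x5.
C[1]: S = E(K, 0x3) = 0x0; 0x4 ⊕ 0x0 = 0x4.
C[2]: S = E(K, 0x0) = 0xD; 0x2 ⊕ 0xD = 0xF.
C[3]: S = E(K, 0xD) = 0xA; 0x8 ⊕ 0xA = 0x2.

C[0] = 0x5, C[1] = 0x4, C[2] = 0xF, C[3] = 0x2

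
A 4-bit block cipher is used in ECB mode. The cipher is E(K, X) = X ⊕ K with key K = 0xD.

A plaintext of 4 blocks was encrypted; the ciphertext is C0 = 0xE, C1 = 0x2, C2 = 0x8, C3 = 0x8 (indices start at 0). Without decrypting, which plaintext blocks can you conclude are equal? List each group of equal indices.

ECB encrypts each block independently with the same key, so equal ciphertext blocks imply equal plaintext blocks.
C2 = C3 = 0x8, so P2 = P3.

P2 = P3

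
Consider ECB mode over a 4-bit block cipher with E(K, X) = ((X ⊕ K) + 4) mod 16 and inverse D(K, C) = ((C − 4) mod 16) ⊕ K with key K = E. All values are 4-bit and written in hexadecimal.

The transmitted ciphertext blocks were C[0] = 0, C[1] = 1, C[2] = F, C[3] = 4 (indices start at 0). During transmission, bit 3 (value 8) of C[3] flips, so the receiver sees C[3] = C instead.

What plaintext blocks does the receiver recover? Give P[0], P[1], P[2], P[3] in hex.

ECB decryption: P_i = D(K, C_i).
Only C[3] changed, to C. In ECB, a change in C_i affects only P_i. Decrypting the received ciphertext:
P[0]: D(K, 0) = 2.
P[1]: D(K, 1) = 3.
P[2]: D(K, F) = 5.
P[3]: D(K, C) = 6.
Blocks that differ from the original plaintext: P[3].

P[0] = 2, P[1] = 3, P[2] = 5, P[3] = 6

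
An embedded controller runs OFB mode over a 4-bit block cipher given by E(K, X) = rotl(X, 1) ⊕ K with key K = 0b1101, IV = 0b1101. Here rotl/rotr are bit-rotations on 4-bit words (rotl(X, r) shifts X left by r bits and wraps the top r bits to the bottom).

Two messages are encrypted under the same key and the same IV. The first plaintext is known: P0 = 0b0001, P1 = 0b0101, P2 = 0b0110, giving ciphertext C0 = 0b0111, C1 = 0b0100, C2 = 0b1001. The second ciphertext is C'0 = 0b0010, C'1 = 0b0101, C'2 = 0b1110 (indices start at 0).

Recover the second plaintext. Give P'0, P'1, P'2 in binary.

In OFB with a reused IV, both messages share the same keystream S_i, so C_i ⊕ C'_i = P_i ⊕ P'_i and thus P'_i = P_i ⊕ C_i ⊕ C'_i.
P'0: 0b0001 ⊕ 0b0111 ⊕ 0b0010 = 0b0100.
P'1: 0b0101 ⊕ 0b0100 ⊕ 0b0101 = 0b0100.
P'2: 0b0110 ⊕ 0b1001 ⊕ 0b1110 = 0b0001.

P'0 = 0b0100, P'1 = 0b0100, P'2 = 0b0001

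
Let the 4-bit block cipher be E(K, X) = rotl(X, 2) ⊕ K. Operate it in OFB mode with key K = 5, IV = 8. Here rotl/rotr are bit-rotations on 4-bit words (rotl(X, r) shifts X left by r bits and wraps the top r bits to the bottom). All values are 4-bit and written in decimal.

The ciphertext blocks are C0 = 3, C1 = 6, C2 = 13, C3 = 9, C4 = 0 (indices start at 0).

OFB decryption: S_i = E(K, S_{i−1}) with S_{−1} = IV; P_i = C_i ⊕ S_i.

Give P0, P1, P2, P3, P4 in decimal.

P0: S = E(K, 8) = 7; 3 ⊕ 7 = 4.
P1: S = E(K, 7) = 8; 6 ⊕ 8 = 14.
P2: S = E(K, 8) = 7; 13 ⊕ 7 = 10.
P3: S = E(K, 7) = 8; 9 ⊕ 8 = 1.
P4: S = E(K, 8) = 7; 0 ⊕ 7 = 7.

P0 = 4, P1 = 14, P2 = 10, P3 = 1, P4 = 7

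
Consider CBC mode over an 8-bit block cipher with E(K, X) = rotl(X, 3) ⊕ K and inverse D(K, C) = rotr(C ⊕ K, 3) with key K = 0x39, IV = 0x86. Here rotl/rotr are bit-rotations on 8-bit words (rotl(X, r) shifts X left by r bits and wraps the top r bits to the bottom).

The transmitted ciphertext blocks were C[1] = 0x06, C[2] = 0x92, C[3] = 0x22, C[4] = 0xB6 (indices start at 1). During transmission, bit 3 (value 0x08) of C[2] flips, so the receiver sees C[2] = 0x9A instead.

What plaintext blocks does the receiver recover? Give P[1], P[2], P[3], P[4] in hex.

CBC decryption: P_i = D(K, C_i) ⊕ C_{i−1}, with C_{0} = IV.
Only C[2] changed, to 0x9A. In CBC, a change in C_i garbles P_i and flips the same bit in P_{i+1}. Decrypting the received ciphertext:
P[1]: D(K, 0x06) = 0xE7; 0xE7 ⊕ 0x86 = 0x61.
P[2]: D(K, 0x9A) = 0x74; 0x74 ⊕ 0x06 = 0x72.
P[3]: D(K, 0x22) = 0x63; 0x63 ⊕ 0x9A = 0xF9.
P[4]: D(K, 0xB6) = 0xF1; 0xF1 ⊕ 0x22 = 0xD3.
Blocks that differ from the original plaintext: P[2], P[3].

P[1] = 0x61, P[2] = 0x72, P[3] = 0xF9, P[4] = 0xD3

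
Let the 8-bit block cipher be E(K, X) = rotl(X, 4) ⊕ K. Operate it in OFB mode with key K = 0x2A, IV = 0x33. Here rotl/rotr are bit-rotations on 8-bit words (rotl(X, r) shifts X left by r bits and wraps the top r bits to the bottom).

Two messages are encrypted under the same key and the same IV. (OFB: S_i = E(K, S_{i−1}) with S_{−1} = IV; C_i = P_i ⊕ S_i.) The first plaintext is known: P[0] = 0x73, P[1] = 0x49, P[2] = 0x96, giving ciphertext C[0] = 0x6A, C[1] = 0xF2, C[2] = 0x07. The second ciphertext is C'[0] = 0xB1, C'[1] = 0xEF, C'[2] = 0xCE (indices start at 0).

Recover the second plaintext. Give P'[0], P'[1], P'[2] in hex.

In OFB with a reused IV, both messages share the same keystream S_i, so C_i ⊕ C'_i = P_i ⊕ P'_i and thus P'_i = P_i ⊕ C_i ⊕ C'_i.
P'[0]: 0x73 ⊕ 0x6A ⊕ 0xB1 = 0xA8.
P'[1]: 0x49 ⊕ 0xF2 ⊕ 0xEF = 0x54.
P'[2]: 0x96 ⊕ 0x07 ⊕ 0xCE = 0x5F.

P'[0] = 0xA8, P'[1] = 0x54, P'[2] = 0x5F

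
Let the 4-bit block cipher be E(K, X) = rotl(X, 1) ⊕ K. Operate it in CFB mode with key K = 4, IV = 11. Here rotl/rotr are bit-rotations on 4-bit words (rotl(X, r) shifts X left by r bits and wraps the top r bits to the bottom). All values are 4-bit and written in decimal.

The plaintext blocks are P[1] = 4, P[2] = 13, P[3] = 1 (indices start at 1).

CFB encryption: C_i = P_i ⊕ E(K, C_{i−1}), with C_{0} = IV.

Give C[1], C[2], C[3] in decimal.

C[1]: E(K, 11) = 3; 4 ⊕ 3 = 7.
C[2]: E(K, 7) = 10; 13 ⊕ 10 = 7.
C[3]: E(K, 7) = 10; 1 ⊕ 10 = 11.

C[1] = 7, C[2] = 7, C[3] = 11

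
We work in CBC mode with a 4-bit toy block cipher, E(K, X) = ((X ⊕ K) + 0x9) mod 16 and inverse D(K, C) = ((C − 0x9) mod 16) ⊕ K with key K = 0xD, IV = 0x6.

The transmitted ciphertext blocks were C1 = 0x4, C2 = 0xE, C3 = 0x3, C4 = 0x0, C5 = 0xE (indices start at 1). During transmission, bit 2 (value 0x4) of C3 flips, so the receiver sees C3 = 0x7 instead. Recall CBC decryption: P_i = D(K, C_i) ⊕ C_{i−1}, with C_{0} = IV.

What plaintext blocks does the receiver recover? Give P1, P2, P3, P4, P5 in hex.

Only C3 changed, to 0x7. In CBC, a change in C_i garbles P_i and flips the same bit in P_{i+1}. Decrypting the received ciphertext:
P1: D(K, 0x4) = 0x6; 0x6 ⊕ 0x6 = 0x0.
P2: D(K, 0xE) = 0x8; 0x8 ⊕ 0x4 = 0xC.
P3: D(K, 0x7) = 0x3; 0x3 ⊕ 0xE = 0xD.
P4: D(K, 0x0) = 0xA; 0xA ⊕ 0x7 = 0xD.
P5: D(K, 0xE) = 0x8; 0x8 ⊕ 0x0 = 0x8.
Blocks that differ from the original plaintext: P3, P4.

P1 = 0x0, P2 = 0xC, P3 = 0xD, P4 = 0xD, P5 = 0x8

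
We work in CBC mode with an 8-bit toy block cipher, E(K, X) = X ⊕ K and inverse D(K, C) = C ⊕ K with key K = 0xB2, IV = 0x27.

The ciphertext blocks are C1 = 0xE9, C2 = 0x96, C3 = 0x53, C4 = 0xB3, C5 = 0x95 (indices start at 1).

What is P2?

CBC decryption: P_i = D(K, C_i) ⊕ C_{i−1}, with C_{0} = IV.
P2: D(K, 0x96) = 0x24; 0x24 ⊕ 0xE9 = 0xCD.

P2 = 0xCD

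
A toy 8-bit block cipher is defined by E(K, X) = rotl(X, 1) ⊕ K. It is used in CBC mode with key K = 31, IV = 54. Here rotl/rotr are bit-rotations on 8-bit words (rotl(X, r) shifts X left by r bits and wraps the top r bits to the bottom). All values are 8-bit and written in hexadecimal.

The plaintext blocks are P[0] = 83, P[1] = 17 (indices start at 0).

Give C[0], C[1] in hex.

CBC encryption: C_i = E(K, P_i ⊕ C_{i−1}), with C_{−1} = IV.
C[0]: P[0] ⊕ 54 = D7; E(K, D7) = 9E.
C[1]: P[1] ⊕ 9E = 89; E(K, 89) = 22.

C[0] = 9E, C[1] = 22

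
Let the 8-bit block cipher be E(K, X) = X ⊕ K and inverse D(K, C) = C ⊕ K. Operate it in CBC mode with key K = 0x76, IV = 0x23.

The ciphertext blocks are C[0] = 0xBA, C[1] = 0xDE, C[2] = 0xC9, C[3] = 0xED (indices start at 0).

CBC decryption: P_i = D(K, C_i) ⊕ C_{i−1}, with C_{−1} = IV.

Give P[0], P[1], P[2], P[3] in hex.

P[0] = 0xEF, P[1] = 0x12, P[2] = 0x61, P[3] = 0x52

P[0]: D(K, 0xBA) = 0xCC; 0xCC ⊕ 0x23 = 0xEF.
P[1]: D(K, 0xDE) = 0xA8; 0xA8 ⊕ 0xBA = 0x12.
P[2]: D(K, 0xC9) = 0xBF; 0xBF ⊕ 0xDE = 0x61.
P[3]: D(K, 0xED) = 0x9B; 0x9B ⊕ 0xC9 = 0x52.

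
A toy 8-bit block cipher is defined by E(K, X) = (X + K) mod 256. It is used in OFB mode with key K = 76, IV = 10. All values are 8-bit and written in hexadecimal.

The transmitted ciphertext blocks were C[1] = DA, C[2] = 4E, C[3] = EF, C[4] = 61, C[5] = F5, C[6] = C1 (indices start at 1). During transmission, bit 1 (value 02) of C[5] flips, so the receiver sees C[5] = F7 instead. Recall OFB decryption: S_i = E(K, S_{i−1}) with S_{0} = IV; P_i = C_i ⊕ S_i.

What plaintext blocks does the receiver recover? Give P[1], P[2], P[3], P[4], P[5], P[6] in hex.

Only C[5] changed, to F7. In OFB, a change in C_i flips the same bit in P_i only; the keystream is unaffected. Decrypting the received ciphertext:
P[1]: S = E(K, 10) = 86; DA ⊕ 86 = 5C.
P[2]: S = E(K, 86) = FC; 4E ⊕ FC = B2.
P[3]: S = E(K, FC) = 72; EF ⊕ 72 = 9D.
P[4]: S = E(K, 72) = E8; 61 ⊕ E8 = 89.
P[5]: S = E(K, E8) = 5E; F7 ⊕ 5E = A9.
P[6]: S = E(K, 5E) = D4; C1 ⊕ D4 = 15.
Blocks that differ from the original plaintext: P[5].

P[1] = 5C, P[2] = B2, P[3] = 9D, P[4] = 89, P[5] = A9, P[6] = 15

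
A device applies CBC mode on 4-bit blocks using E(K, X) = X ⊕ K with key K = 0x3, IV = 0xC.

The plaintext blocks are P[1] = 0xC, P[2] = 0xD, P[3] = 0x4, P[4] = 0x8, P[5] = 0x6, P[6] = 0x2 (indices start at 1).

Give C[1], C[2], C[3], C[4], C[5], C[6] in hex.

CBC encryption: C_i = E(K, P_i ⊕ C_{i−1}), with C_{0} = IV.
C[1]: P[1] ⊕ 0xC = 0x0; E(K, 0x0) = 0x3.
C[2]: P[2] ⊕ 0x3 = 0xE; E(K, 0xE) = 0xD.
C[3]: P[3] ⊕ 0xD = 0x9; E(K, 0x9) = 0xA.
C[4]: P[4] ⊕ 0xA = 0x2; E(K, 0x2) = 0x1.
C[5]: P[5] ⊕ 0x1 = 0x7; E(K, 0x7) = 0x4.
C[6]: P[6] ⊕ 0x4 = 0x6; E(K, 0x6) = 0x5.

C[1] = 0x3, C[2] = 0xD, C[3] = 0xA, C[4] = 0x1, C[5] = 0x4, C[6] = 0x5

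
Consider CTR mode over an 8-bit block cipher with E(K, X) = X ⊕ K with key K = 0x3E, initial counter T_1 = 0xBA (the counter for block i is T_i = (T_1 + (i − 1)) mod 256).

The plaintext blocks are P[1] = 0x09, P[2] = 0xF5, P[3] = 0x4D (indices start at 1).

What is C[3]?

C[3] = 0xCF

CTR encryption: S_i = E(K, T_i) where T_i is the counter for block i; C_i = P_i ⊕ S_i.
C[1]: T = 0xBA, S = E(K, T) = 0x84; 0x09 ⊕ 0x84 = 0x8D.
C[2]: T = 0xBB, S = E(K, T) = 0x85; 0xF5 ⊕ 0x85 = 0x70.
C[3]: T = 0xBC, S = E(K, T) = 0x82; 0x4D ⊕ 0x82 = 0xCF.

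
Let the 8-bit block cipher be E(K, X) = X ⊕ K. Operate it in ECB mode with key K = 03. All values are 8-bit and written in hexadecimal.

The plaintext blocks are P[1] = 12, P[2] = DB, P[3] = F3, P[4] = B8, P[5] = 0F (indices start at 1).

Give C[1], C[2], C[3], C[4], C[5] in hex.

C[1] = 11, C[2] = D8, C[3] = F0, C[4] = BB, C[5] = 0C

ECB encryption: C_i = E(K, P_i).
C[1]: E(K, 12) = 11.
C[2]: E(K, DB) = D8.
C[3]: E(K, F3) = F0.
C[4]: E(K, B8) = BB.
C[5]: E(K, 0F) = 0C.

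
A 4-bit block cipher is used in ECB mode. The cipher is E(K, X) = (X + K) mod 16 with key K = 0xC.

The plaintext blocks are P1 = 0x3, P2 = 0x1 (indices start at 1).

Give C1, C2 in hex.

ECB encryption: C_i = E(K, P_i).
C1: E(K, 0x3) = 0xF.
C2: E(K, 0x1) = 0xD.

C1 = 0xF, C2 = 0xD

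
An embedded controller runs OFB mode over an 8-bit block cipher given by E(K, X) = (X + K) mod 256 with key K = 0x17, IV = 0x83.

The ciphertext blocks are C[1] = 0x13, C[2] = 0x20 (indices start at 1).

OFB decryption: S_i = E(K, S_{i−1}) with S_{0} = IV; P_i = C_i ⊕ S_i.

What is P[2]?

P[2] = 0x91

P[1]: S = E(K, 0x83) = 0x9A; 0x13 ⊕ 0x9A = 0x89.
P[2]: S = E(K, 0x9A) = 0xB1; 0x20 ⊕ 0xB1 = 0x91.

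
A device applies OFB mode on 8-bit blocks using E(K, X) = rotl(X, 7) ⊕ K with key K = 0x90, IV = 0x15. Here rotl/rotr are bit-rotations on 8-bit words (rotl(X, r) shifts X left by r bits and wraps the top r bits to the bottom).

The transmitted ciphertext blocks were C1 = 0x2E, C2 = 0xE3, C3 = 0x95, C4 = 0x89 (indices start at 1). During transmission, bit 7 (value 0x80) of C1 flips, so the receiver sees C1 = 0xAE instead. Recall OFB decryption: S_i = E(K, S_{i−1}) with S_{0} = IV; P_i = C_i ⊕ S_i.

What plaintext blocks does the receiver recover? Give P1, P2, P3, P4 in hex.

Only C1 changed, to 0xAE. In OFB, a change in C_i flips the same bit in P_i only; the keystream is unaffected. Decrypting the received ciphertext:
P1: S = E(K, 0x15) = 0x1A; 0xAE ⊕ 0x1A = 0xB4.
P2: S = E(K, 0x1A) = 0x9D; 0xE3 ⊕ 0x9D = 0x7E.
P3: S = E(K, 0x9D) = 0x5E; 0x95 ⊕ 0x5E = 0xCB.
P4: S = E(K, 0x5E) = 0xBF; 0x89 ⊕ 0xBF = 0x36.
Blocks that differ from the original plaintext: P1.

P1 = 0xB4, P2 = 0x7E, P3 = 0xCB, P4 = 0x36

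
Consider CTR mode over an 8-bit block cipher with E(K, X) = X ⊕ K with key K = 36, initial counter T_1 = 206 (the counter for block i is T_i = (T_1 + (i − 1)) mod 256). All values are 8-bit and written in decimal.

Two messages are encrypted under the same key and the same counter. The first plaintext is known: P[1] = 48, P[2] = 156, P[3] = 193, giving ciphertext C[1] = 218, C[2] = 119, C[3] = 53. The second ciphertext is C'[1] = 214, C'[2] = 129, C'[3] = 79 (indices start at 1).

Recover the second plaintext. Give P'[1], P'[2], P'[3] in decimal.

P'[1] = 60, P'[2] = 106, P'[3] = 187

In CTR with a reused counter, both messages share the same keystream S_i, so C_i ⊕ C'_i = P_i ⊕ P'_i and thus P'_i = P_i ⊕ C_i ⊕ C'_i.
P'[1]: 48 ⊕ 218 ⊕ 214 = 60.
P'[2]: 156 ⊕ 119 ⊕ 129 = 106.
P'[3]: 193 ⊕ 53 ⊕ 79 = 187.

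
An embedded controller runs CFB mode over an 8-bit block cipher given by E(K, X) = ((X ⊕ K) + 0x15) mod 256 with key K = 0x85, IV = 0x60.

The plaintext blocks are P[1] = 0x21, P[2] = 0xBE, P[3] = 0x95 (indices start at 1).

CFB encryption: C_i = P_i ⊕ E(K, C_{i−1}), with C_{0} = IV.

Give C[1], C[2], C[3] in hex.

C[1] = 0xDB, C[2] = 0xCD, C[3] = 0xC8

C[1]: E(K, 0x60) = 0xFA; 0x21 ⊕ 0xFA = 0xDB.
C[2]: E(K, 0xDB) = 0x73; 0xBE ⊕ 0x73 = 0xCD.
C[3]: E(K, 0xCD) = 0x5D; 0x95 ⊕ 0x5D = 0xC8.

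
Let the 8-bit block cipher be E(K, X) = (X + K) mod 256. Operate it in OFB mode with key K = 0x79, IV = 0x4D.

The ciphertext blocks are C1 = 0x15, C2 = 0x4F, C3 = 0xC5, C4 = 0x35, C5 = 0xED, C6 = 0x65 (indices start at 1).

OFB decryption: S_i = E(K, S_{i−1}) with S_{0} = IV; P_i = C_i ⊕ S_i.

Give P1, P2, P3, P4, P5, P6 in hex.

P1 = 0xD3, P2 = 0x70, P3 = 0x7D, P4 = 0x04, P5 = 0x47, P6 = 0x46

P1: S = E(K, 0x4D) = 0xC6; 0x15 ⊕ 0xC6 = 0xD3.
P2: S = E(K, 0xC6) = 0x3F; 0x4F ⊕ 0x3F = 0x70.
P3: S = E(K, 0x3F) = 0xB8; 0xC5 ⊕ 0xB8 = 0x7D.
P4: S = E(K, 0xB8) = 0x31; 0x35 ⊕ 0x31 = 0x04.
P5: S = E(K, 0x31) = 0xAA; 0xED ⊕ 0xAA = 0x47.
P6: S = E(K, 0xAA) = 0x23; 0x65 ⊕ 0x23 = 0x46.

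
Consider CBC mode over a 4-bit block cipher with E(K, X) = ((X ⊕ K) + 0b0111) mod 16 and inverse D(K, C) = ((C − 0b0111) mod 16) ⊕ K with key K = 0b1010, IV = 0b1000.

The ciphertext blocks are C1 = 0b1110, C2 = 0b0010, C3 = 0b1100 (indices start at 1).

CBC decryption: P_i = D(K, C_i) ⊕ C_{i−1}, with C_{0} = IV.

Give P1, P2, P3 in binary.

P1: D(K, 0b1110) = 0b1101; 0b1101 ⊕ 0b1000 = 0b0101.
P2: D(K, 0b0010) = 0b0001; 0b0001 ⊕ 0b1110 = 0b1111.
P3: D(K, 0b1100) = 0b1111; 0b1111 ⊕ 0b0010 = 0b1101.

P1 = 0b0101, P2 = 0b1111, P3 = 0b1101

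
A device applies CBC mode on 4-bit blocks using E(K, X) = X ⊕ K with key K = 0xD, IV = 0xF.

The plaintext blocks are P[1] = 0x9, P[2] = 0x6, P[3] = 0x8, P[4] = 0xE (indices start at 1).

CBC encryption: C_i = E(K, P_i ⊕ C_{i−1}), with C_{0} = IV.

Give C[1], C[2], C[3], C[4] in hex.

C[1] = 0xB, C[2] = 0x0, C[3] = 0x5, C[4] = 0x6

C[1]: P[1] ⊕ 0xF = 0x6; E(K, 0x6) = 0xB.
C[2]: P[2] ⊕ 0xB = 0xD; E(K, 0xD) = 0x0.
C[3]: P[3] ⊕ 0x0 = 0x8; E(K, 0x8) = 0x5.
C[4]: P[4] ⊕ 0x5 = 0xB; E(K, 0xB) = 0x6.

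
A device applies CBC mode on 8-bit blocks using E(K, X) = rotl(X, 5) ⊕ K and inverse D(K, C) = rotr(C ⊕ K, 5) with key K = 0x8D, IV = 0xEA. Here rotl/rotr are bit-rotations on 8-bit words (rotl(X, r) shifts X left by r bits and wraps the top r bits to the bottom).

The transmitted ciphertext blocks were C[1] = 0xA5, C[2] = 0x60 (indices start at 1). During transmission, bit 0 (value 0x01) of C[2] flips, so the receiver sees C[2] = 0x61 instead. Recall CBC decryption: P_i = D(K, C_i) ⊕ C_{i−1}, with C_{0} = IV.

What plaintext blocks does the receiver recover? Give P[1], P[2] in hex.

P[1] = 0xAB, P[2] = 0xC2

Only C[2] changed, to 0x61. In CBC, a change in C_i garbles P_i and flips the same bit in P_{i+1}. Decrypting the received ciphertext:
P[1]: D(K, 0xA5) = 0x41; 0x41 ⊕ 0xEA = 0xAB.
P[2]: D(K, 0x61) = 0x67; 0x67 ⊕ 0xA5 = 0xC2.
Blocks that differ from the original plaintext: P[2].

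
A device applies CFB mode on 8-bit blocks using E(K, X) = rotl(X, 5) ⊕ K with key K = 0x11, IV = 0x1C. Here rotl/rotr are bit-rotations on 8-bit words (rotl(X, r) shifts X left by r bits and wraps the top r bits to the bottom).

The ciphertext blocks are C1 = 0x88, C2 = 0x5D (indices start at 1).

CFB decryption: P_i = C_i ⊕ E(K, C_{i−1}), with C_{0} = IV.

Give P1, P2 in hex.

P1: E(K, 0x1C) = 0x92; 0x88 ⊕ 0x92 = 0x1A.
P2: E(K, 0x88) = 0x00; 0x5D ⊕ 0x00 = 0x5D.

P1 = 0x1A, P2 = 0x5D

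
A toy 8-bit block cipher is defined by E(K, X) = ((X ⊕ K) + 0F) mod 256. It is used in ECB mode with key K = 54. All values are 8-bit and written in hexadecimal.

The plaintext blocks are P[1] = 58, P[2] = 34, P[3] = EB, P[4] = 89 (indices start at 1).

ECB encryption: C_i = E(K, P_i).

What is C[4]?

C[4] = EC

C[4]: E(K, 89) = EC.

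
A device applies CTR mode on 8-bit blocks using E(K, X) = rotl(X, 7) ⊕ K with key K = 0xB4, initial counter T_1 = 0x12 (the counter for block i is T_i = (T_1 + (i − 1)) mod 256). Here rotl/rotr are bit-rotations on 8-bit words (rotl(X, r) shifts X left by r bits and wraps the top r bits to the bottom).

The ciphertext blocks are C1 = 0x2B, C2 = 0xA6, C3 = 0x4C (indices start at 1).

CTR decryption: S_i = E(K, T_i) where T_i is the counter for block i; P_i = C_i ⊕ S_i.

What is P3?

P3: T = 0x14, S = E(K, T) = 0xBE; 0x4C ⊕ 0xBE = 0xF2.

P3 = 0xF2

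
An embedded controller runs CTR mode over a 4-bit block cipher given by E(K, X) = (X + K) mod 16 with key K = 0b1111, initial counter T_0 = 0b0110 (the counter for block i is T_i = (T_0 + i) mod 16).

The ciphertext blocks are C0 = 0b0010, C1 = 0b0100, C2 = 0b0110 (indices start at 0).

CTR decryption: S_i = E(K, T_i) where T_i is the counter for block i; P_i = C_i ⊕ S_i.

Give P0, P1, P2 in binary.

P0 = 0b0111, P1 = 0b0010, P2 = 0b0001

P0: T = 0b0110, S = E(K, T) = 0b0101; 0b0010 ⊕ 0b0101 = 0b0111.
P1: T = 0b0111, S = E(K, T) = 0b0110; 0b0100 ⊕ 0b0110 = 0b0010.
P2: T = 0b1000, S = E(K, T) = 0b0111; 0b0110 ⊕ 0b0111 = 0b0001.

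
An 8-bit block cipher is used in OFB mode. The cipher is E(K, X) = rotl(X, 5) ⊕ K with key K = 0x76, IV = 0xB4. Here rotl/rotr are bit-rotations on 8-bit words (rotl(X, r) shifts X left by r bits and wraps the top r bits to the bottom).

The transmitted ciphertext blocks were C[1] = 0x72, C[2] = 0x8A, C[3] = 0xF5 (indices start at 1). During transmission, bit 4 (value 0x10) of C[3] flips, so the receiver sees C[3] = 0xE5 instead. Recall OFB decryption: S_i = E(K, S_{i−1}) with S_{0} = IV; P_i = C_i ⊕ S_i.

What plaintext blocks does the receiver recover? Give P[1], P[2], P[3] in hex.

Only C[3] changed, to 0xE5. In OFB, a change in C_i flips the same bit in P_i only; the keystream is unaffected. Decrypting the received ciphertext:
P[1]: S = E(K, 0xB4) = 0xE0; 0x72 ⊕ 0xE0 = 0x92.
P[2]: S = E(K, 0xE0) = 0x6A; 0x8A ⊕ 0x6A = 0xE0.
P[3]: S = E(K, 0x6A) = 0x3B; 0xE5 ⊕ 0x3B = 0xDE.
Blocks that differ from the original plaintext: P[3].

P[1] = 0x92, P[2] = 0xE0, P[3] = 0xDE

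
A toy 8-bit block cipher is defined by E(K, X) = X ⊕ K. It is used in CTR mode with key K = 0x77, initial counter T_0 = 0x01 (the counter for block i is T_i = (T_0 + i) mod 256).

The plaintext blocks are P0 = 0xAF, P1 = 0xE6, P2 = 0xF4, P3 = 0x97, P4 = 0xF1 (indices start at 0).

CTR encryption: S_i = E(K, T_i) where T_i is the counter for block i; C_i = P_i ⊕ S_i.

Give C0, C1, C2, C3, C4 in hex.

C0 = 0xD9, C1 = 0x93, C2 = 0x80, C3 = 0xE4, C4 = 0x83

C0: T = 0x01, S = E(K, T) = 0x76; 0xAF ⊕ 0x76 = 0xD9.
C1: T = 0x02, S = E(K, T) = 0x75; 0xE6 ⊕ 0x75 = 0x93.
C2: T = 0x03, S = E(K, T) = 0x74; 0xF4 ⊕ 0x74 = 0x80.
C3: T = 0x04, S = E(K, T) = 0x73; 0x97 ⊕ 0x73 = 0xE4.
C4: T = 0x05, S = E(K, T) = 0x72; 0xF1 ⊕ 0x72 = 0x83.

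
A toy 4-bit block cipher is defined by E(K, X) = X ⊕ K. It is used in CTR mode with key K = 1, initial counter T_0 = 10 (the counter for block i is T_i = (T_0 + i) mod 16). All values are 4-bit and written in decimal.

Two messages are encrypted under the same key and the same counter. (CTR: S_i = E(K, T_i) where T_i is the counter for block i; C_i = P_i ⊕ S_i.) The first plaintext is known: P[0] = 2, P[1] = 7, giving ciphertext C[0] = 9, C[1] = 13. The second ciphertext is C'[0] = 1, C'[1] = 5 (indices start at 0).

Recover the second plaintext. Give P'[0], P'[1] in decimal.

P'[0] = 10, P'[1] = 15

In CTR with a reused counter, both messages share the same keystream S_i, so C_i ⊕ C'_i = P_i ⊕ P'_i and thus P'_i = P_i ⊕ C_i ⊕ C'_i.
P'[0]: 2 ⊕ 9 ⊕ 1 = 10.
P'[1]: 7 ⊕ 13 ⊕ 5 = 15.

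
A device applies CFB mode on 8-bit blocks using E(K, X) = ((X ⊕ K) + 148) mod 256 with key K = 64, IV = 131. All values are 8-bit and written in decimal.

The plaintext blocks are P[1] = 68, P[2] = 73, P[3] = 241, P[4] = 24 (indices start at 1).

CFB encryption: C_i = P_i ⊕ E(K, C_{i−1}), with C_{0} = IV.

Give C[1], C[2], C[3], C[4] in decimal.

C[1]: E(K, 131) = 87; 68 ⊕ 87 = 19.
C[2]: E(K, 19) = 231; 73 ⊕ 231 = 174.
C[3]: E(K, 174) = 130; 241 ⊕ 130 = 115.
C[4]: E(K, 115) = 199; 24 ⊕ 199 = 223.

C[1] = 19, C[2] = 174, C[3] = 115, C[4] = 223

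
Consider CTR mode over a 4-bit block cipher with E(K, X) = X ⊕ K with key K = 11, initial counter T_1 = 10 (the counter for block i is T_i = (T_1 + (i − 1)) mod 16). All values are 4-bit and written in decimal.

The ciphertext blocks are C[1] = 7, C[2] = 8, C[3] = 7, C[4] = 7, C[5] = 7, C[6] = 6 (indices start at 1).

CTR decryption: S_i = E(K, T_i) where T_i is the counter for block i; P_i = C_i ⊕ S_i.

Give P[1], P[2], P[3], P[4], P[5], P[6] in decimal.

P[1] = 6, P[2] = 8, P[3] = 0, P[4] = 1, P[5] = 2, P[6] = 2

P[1]: T = 10, S = E(K, T) = 1; 7 ⊕ 1 = 6.
P[2]: T = 11, S = E(K, T) = 0; 8 ⊕ 0 = 8.
P[3]: T = 12, S = E(K, T) = 7; 7 ⊕ 7 = 0.
P[4]: T = 13, S = E(K, T) = 6; 7 ⊕ 6 = 1.
P[5]: T = 14, S = E(K, T) = 5; 7 ⊕ 5 = 2.
P[6]: T = 15, S = E(K, T) = 4; 6 ⊕ 4 = 2.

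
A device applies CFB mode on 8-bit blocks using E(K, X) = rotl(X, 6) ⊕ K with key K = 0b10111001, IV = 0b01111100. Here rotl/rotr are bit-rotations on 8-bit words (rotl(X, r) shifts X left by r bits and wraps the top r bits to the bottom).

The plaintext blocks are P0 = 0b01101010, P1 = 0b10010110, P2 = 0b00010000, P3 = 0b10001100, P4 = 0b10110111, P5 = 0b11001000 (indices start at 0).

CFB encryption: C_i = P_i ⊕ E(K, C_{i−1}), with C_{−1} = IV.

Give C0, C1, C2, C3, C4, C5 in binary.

C0: E(K, 0b01111100) = 0b10100110; 0b01101010 ⊕ 0b10100110 = 0b11001100.
C1: E(K, 0b11001100) = 0b10001010; 0b10010110 ⊕ 0b10001010 = 0b00011100.
C2: E(K, 0b00011100) = 0b10111110; 0b00010000 ⊕ 0b10111110 = 0b10101110.
C3: E(K, 0b10101110) = 0b00010010; 0b10001100 ⊕ 0b00010010 = 0b10011110.
C4: E(K, 0b10011110) = 0b00011110; 0b10110111 ⊕ 0b00011110 = 0b10101001.
C5: E(K, 0b10101001) = 0b11010011; 0b11001000 ⊕ 0b11010011 = 0b00011011.

C0 = 0b11001100, C1 = 0b00011100, C2 = 0b10101110, C3 = 0b10011110, C4 = 0b10101001, C5 = 0b00011011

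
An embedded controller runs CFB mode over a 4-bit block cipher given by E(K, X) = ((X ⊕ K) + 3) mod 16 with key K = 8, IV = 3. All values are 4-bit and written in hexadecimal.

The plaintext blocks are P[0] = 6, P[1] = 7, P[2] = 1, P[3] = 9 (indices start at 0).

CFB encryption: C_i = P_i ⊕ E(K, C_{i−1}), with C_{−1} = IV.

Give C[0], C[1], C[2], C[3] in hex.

C[0] = 8, C[1] = 4, C[2] = E, C[3] = 0

C[0]: E(K, 3) = E; 6 ⊕ E = 8.
C[1]: E(K, 8) = 3; 7 ⊕ 3 = 4.
C[2]: E(K, 4) = F; 1 ⊕ F = E.
C[3]: E(K, E) = 9; 9 ⊕ 9 = 0.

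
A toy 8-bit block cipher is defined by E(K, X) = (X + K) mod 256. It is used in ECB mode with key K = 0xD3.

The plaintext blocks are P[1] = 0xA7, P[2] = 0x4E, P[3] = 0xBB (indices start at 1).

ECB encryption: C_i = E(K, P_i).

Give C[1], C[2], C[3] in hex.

C[1] = 0x7A, C[2] = 0x21, C[3] = 0x8E

C[1]: E(K, 0xA7) = 0x7A.
C[2]: E(K, 0x4E) = 0x21.
C[3]: E(K, 0xBB) = 0x8E.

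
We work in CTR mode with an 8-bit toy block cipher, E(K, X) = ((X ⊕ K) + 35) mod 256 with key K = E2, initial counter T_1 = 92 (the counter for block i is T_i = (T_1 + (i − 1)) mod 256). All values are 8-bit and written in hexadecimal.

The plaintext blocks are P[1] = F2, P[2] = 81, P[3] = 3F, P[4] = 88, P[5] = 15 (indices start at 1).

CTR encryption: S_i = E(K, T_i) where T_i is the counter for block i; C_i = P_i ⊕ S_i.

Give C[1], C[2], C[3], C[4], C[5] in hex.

C[1]: T = 92, S = E(K, T) = A5; F2 ⊕ A5 = 57.
C[2]: T = 93, S = E(K, T) = A6; 81 ⊕ A6 = 27.
C[3]: T = 94, S = E(K, T) = AB; 3F ⊕ AB = 94.
C[4]: T = 95, S = E(K, T) = AC; 88 ⊕ AC = 24.
C[5]: T = 96, S = E(K, T) = A9; 15 ⊕ A9 = BC.

C[1] = 57, C[2] = 27, C[3] = 94, C[4] = 24, C[5] = BC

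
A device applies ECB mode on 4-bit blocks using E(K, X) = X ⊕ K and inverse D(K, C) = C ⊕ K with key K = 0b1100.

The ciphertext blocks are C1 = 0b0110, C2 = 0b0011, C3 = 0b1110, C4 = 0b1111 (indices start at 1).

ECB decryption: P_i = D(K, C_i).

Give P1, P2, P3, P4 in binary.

P1: D(K, 0b0110) = 0b1010.
P2: D(K, 0b0011) = 0b1111.
P3: D(K, 0b1110) = 0b0010.
P4: D(K, 0b1111) = 0b0011.

P1 = 0b1010, P2 = 0b1111, P3 = 0b0010, P4 = 0b0011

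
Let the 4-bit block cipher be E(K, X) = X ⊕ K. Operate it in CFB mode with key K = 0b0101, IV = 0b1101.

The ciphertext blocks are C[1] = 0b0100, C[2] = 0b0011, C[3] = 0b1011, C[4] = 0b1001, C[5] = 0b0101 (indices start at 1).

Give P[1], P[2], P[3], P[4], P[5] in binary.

P[1] = 0b1100, P[2] = 0b0010, P[3] = 0b1101, P[4] = 0b0111, P[5] = 0b1001

CFB decryption: P_i = C_i ⊕ E(K, C_{i−1}), with C_{0} = IV.
P[1]: E(K, 0b1101) = 0b1000; 0b0100 ⊕ 0b1000 = 0b1100.
P[2]: E(K, 0b0100) = 0b0001; 0b0011 ⊕ 0b0001 = 0b0010.
P[3]: E(K, 0b0011) = 0b0110; 0b1011 ⊕ 0b0110 = 0b1101.
P[4]: E(K, 0b1011) = 0b1110; 0b1001 ⊕ 0b1110 = 0b0111.
P[5]: E(K, 0b1001) = 0b1100; 0b0101 ⊕ 0b1100 = 0b1001.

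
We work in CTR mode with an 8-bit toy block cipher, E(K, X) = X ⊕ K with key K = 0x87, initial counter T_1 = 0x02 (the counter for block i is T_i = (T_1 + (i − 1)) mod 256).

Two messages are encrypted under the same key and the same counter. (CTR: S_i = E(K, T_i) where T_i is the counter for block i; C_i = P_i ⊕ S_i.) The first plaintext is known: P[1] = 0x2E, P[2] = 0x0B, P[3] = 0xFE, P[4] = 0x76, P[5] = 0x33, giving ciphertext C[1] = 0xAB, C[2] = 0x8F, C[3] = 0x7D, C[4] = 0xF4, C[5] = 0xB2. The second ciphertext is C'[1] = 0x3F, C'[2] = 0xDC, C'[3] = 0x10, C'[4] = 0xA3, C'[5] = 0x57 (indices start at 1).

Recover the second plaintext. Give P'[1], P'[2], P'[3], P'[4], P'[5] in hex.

P'[1] = 0xBA, P'[2] = 0x58, P'[3] = 0x93, P'[4] = 0x21, P'[5] = 0xD6

In CTR with a reused counter, both messages share the same keystream S_i, so C_i ⊕ C'_i = P_i ⊕ P'_i and thus P'_i = P_i ⊕ C_i ⊕ C'_i.
P'[1]: 0x2E ⊕ 0xAB ⊕ 0x3F = 0xBA.
P'[2]: 0x0B ⊕ 0x8F ⊕ 0xDC = 0x58.
P'[3]: 0xFE ⊕ 0x7D ⊕ 0x10 = 0x93.
P'[4]: 0x76 ⊕ 0xF4 ⊕ 0xA3 = 0x21.
P'[5]: 0x33 ⊕ 0xB2 ⊕ 0x57 = 0xD6.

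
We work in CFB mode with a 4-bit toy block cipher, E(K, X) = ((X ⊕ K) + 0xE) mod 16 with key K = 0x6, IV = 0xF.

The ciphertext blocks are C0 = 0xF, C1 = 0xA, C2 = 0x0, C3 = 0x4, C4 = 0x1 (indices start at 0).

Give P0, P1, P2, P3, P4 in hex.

P0 = 0x8, P1 = 0xD, P2 = 0xA, P3 = 0x0, P4 = 0x1

CFB decryption: P_i = C_i ⊕ E(K, C_{i−1}), with C_{−1} = IV.
P0: E(K, 0xF) = 0x7; 0xF ⊕ 0x7 = 0x8.
P1: E(K, 0xF) = 0x7; 0xA ⊕ 0x7 = 0xD.
P2: E(K, 0xA) = 0xA; 0x0 ⊕ 0xA = 0xA.
P3: E(K, 0x0) = 0x4; 0x4 ⊕ 0x4 = 0x0.
P4: E(K, 0x4) = 0x0; 0x1 ⊕ 0x0 = 0x1.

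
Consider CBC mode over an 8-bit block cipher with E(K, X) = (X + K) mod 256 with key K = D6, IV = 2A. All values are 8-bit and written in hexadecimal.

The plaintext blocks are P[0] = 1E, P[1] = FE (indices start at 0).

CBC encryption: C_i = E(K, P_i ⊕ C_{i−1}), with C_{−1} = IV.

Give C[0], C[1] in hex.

C[0]: P[0] ⊕ 2A = 34; E(K, 34) = 0A.
C[1]: P[1] ⊕ 0A = F4; E(K, F4) = CA.

C[0] = 0A, C[1] = CA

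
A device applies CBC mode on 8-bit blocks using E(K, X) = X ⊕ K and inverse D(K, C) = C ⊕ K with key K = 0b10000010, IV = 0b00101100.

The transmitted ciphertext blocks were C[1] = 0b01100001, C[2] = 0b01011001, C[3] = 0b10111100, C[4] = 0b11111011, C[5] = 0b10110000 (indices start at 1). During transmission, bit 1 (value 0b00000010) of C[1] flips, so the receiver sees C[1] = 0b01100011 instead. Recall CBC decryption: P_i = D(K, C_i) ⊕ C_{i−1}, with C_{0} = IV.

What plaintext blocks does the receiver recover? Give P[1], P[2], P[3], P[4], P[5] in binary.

Only C[1] changed, to 0b01100011. In CBC, a change in C_i garbles P_i and flips the same bit in P_{i+1}. Decrypting the received ciphertext:
P[1]: D(K, 0b01100011) = 0b11100001; 0b11100001 ⊕ 0b00101100 = 0b11001101.
P[2]: D(K, 0b01011001) = 0b11011011; 0b11011011 ⊕ 0b01100011 = 0b10111000.
P[3]: D(K, 0b10111100) = 0b00111110; 0b00111110 ⊕ 0b01011001 = 0b01100111.
P[4]: D(K, 0b11111011) = 0b01111001; 0b01111001 ⊕ 0b10111100 = 0b11000101.
P[5]: D(K, 0b10110000) = 0b00110010; 0b00110010 ⊕ 0b11111011 = 0b11001001.
Blocks that differ from the original plaintext: P[1], P[2].

P[1] = 0b11001101, P[2] = 0b10111000, P[3] = 0b01100111, P[4] = 0b11000101, P[5] = 0b11001001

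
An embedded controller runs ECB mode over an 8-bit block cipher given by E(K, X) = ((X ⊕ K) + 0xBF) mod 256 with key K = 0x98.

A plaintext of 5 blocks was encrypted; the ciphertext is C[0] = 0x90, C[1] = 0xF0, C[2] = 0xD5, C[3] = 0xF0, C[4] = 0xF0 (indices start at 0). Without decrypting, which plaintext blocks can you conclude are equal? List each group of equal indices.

P[1] = P[3] = P[4]

ECB encrypts each block independently with the same key, so equal ciphertext blocks imply equal plaintext blocks.
C[1] = C[3] = C[4] = 0xF0, so P[1] = P[3] = P[4].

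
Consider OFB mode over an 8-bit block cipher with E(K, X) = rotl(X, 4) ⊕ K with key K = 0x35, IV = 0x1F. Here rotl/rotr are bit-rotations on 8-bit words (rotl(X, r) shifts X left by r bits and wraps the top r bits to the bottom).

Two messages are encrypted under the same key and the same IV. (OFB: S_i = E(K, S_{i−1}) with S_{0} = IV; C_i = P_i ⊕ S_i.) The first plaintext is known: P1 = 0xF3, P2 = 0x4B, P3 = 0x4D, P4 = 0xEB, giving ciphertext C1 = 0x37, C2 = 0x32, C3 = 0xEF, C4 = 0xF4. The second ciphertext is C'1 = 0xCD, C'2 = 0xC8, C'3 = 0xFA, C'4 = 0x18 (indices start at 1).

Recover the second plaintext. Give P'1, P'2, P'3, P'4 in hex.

P'1 = 0x09, P'2 = 0xB1, P'3 = 0x58, P'4 = 0x07

In OFB with a reused IV, both messages share the same keystream S_i, so C_i ⊕ C'_i = P_i ⊕ P'_i and thus P'_i = P_i ⊕ C_i ⊕ C'_i.
P'1: 0xF3 ⊕ 0x37 ⊕ 0xCD = 0x09.
P'2: 0x4B ⊕ 0x32 ⊕ 0xC8 = 0xB1.
P'3: 0x4D ⊕ 0xEF ⊕ 0xFA = 0x58.
P'4: 0xEB ⊕ 0xF4 ⊕ 0x18 = 0x07.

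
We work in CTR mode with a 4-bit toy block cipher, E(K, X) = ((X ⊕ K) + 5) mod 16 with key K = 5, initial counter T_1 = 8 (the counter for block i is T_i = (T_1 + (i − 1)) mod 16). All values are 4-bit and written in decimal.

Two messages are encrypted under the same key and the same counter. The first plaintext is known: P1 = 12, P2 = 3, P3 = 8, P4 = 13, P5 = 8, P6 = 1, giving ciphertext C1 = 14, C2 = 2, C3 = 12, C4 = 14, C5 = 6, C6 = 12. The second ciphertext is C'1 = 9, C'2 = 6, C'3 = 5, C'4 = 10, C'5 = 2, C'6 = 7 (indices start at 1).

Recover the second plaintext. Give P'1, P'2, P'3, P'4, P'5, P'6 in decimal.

P'1 = 11, P'2 = 7, P'3 = 1, P'4 = 9, P'5 = 12, P'6 = 10

In CTR with a reused counter, both messages share the same keystream S_i, so C_i ⊕ C'_i = P_i ⊕ P'_i and thus P'_i = P_i ⊕ C_i ⊕ C'_i.
P'1: 12 ⊕ 14 ⊕ 9 = 11.
P'2: 3 ⊕ 2 ⊕ 6 = 7.
P'3: 8 ⊕ 12 ⊕ 5 = 1.
P'4: 13 ⊕ 14 ⊕ 10 = 9.
P'5: 8 ⊕ 6 ⊕ 2 = 12.
P'6: 1 ⊕ 12 ⊕ 7 = 10.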